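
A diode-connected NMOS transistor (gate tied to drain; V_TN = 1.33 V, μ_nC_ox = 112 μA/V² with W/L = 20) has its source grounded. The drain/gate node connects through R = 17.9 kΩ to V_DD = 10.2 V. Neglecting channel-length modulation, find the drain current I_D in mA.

I_D = 0.460 mA

With gate tied to drain, V_GS = V_DS ≥ V_GS − V_TN, so the device is in saturation.
k_n = μ_nC_ox · (W/L) = 2.24 mA/V².
KCL at the drain: ½ k_n (V_GS − V_TN)² = (V_DD − V_GS)/R.
Let x = V_GS − 1.33. Then 20 x² + x − 8.87 = 0, giving x = 0.641 V (positive root), so V_GS = 1.97 V.
I_D = (V_DD − V_GS)/R = (10.2 − 1.97) / 17.9 = 0.46 mA.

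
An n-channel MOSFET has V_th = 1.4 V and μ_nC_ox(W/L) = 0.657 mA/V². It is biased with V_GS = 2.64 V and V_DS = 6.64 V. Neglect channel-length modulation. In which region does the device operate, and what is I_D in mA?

Saturation; I_D = 0.505 mA

V_ov = V_GS − V_th = 2.64 − 1.4 = 1.24 V.
Since V_DS = 6.64 V ≥ V_ov = 1.24 V, the device is in saturation.
I_D = ½ k_n V_ov² = 0.5 × 0.657 × 1.24² = 0.505 mA.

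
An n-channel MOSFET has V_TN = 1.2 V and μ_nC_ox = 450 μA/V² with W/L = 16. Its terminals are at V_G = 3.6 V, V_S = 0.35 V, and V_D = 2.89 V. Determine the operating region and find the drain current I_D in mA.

V_GS = V_G − V_S = 3.6 − 0.35 = 3.25 V; V_DS = V_D − V_S = 2.89 − 0.35 = 2.54 V.
k_n = μ_nC_ox · (W/L) = 7.2 mA/V².
V_ov = V_GS − V_TN = 3.25 − 1.2 = 2.05 V.
Since V_DS = 2.54 V ≥ V_ov = 2.05 V, the device is in saturation.
I_D = ½ k_n V_ov² = 0.5 × 7.2 × 2.05² = 15.1 mA.

Saturation; I_D = 15.1 mA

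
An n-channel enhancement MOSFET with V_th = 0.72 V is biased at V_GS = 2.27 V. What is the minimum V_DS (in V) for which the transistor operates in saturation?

The boundary between triode and saturation is V_DS = V_GS − V_th = V_ov.
V_ov = 2.27 − 0.72 = 1.55 V.

V_DS,sat = 1.55 V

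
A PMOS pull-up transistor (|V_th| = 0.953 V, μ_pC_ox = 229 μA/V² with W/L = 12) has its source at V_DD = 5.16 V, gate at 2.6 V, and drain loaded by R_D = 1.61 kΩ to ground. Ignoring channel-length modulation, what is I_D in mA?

I_D = 2.70 mA

V_SG = V_DD − V_G = 5.16 − 2.6 = 2.56 V, so V_ov = 2.56 − 0.953 = 1.61 V.
k_p = μ_pC_ox · (W/L) = 2.748 mA/V².
Assume saturation: I_D = ½ k_p V_ov² = 0.5 × 2.748 × 1.61² = 3.55 mA, giving V_SD = V_DD − I_D R_D = 5.16 − 3.55 × 1.61 = -0.553 V.
But -0.553 V < V_ov = 1.61 V, so the device is actually in triode.
In triode I_D = k_p[V_ov V_SD − ½ V_SD²] and I_D = (V_DD − V_SD)/R_D. Equating: 2.21 V_SD² − 8.11 V_SD + 5.16 = 0, giving V_SD = 0.819 V (the root below V_ov).
I_D = (5.16 − 0.819) / 1.61 = 2.7 mA.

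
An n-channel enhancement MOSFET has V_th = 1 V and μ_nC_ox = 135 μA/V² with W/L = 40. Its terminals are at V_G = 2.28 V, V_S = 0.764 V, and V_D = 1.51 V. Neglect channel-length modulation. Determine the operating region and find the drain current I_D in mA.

Saturation; I_D = 0.719 mA

V_GS = V_G − V_S = 2.28 − 0.764 = 1.52 V; V_DS = V_D − V_S = 1.51 − 0.764 = 0.746 V.
k_n = μ_nC_ox · (W/L) = 5.4 mA/V².
V_ov = V_GS − V_th = 1.52 − 1 = 0.516 V.
Since V_DS = 0.746 V ≥ V_ov = 0.516 V, the device is in saturation.
I_D = ½ k_n V_ov² = 0.5 × 5.4 × 0.516² = 0.719 mA.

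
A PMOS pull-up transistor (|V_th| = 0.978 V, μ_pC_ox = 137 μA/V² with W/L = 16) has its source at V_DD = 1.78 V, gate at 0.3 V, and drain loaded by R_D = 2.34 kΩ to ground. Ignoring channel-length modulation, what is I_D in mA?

V_SG = V_DD − V_G = 1.78 − 0.3 = 1.48 V, so V_ov = 1.48 − 0.978 = 0.502 V.
k_p = μ_pC_ox · (W/L) = 2.192 mA/V².
Assume saturation: I_D = ½ k_p V_ov² = 0.5 × 2.192 × 0.502² = 0.276 mA, giving V_SD = V_DD − I_D R_D = 1.78 − 0.276 × 2.34 = 1.13 V.
V_SD = 1.13 V ≥ V_ov = 0.502 V, confirming saturation.

I_D = 0.276 mA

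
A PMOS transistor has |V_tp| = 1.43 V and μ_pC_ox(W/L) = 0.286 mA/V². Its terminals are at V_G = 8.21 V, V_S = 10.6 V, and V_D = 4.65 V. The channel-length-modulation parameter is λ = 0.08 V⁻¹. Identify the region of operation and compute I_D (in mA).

Saturation; I_D = 0.195 mA

V_SG = V_S − V_G = 10.6 − 8.21 = 2.39 V; V_SD = V_S − V_D = 10.6 − 4.65 = 5.95 V.
V_ov = V_SG − |V_tp| = 2.39 − 1.43 = 0.96 V.
Since V_SD = 5.95 V ≥ V_ov = 0.96 V, the device is in saturation.
I_D = ½ k_p V_ov² (1 + λ V_SD) = 0.5 × 0.286 × 0.96² × (1 + 0.08 × 5.95) = 0.195 mA.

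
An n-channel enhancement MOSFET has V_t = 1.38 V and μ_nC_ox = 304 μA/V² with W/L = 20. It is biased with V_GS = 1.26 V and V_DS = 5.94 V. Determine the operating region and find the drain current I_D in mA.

V_GS = 1.26 V < V_t = 1.38 V, so the transistor is in cutoff.

Cutoff; I_D = 0 mA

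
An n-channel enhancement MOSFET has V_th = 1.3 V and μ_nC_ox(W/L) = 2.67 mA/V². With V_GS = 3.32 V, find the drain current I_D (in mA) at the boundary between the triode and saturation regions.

I_D = 5.45 mA

At the boundary V_DS = V_ov = V_GS − V_th = 3.32 − 1.3 = 2.02 V.
I_D = ½ k_n V_ov² = 0.5 × 2.67 × 2.02² = 5.45 mA.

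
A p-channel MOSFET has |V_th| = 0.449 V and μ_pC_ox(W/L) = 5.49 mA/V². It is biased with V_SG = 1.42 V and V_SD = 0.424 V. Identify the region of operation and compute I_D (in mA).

V_ov = V_SG − |V_th| = 1.42 − 0.449 = 0.971 V.
Since V_SD = 0.424 V < V_ov = 0.971 V, the device is in the triode region.
I_D = k_p [V_ov · V_SD − ½ V_SD²] = 5.49 × [0.971 × 0.424 − 0.5 × 0.424²] = 1.77 mA.

Triode; I_D = 1.77 mA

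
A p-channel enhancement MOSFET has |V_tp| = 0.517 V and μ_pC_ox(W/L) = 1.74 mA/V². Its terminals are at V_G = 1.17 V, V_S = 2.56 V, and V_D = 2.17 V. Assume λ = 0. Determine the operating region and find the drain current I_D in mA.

Triode; I_D = 0.460 mA

V_SG = V_S − V_G = 2.56 − 1.17 = 1.39 V; V_SD = V_S − V_D = 2.56 − 2.17 = 0.39 V.
V_ov = V_SG − |V_tp| = 1.39 − 0.517 = 0.873 V.
Since V_SD = 0.39 V < V_ov = 0.873 V, the device is in the triode region.
I_D = k_p [V_ov · V_SD − ½ V_SD²] = 1.74 × [0.873 × 0.39 − 0.5 × 0.39²] = 0.46 mA.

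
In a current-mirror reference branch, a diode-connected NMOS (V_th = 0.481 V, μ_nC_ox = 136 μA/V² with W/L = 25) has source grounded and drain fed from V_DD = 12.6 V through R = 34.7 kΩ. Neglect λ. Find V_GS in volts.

With gate tied to drain, V_GS = V_DS ≥ V_GS − V_th, so the device is in saturation.
k_n = μ_nC_ox · (W/L) = 3.4 mA/V².
KCL at the drain: ½ k_n (V_GS − V_th)² = (V_DD − V_GS)/R.
Let x = V_GS − 0.481. Then 59 x² + x − 12.12 = 0, giving x = 0.445 V (positive root), so V_GS = 0.926 V.
I_D = (V_DD − V_GS)/R = (12.6 − 0.926) / 34.7 = 0.336 mA.

V_GS = 0.926 V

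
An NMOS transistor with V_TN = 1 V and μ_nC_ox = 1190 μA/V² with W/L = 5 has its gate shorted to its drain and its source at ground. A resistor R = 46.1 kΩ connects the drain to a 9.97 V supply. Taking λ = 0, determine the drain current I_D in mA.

With gate tied to drain, V_GS = V_DS ≥ V_GS − V_TN, so the device is in saturation.
k_n = μ_nC_ox · (W/L) = 5.95 mA/V².
KCL at the drain: ½ k_n (V_GS − V_TN)² = (V_DD − V_GS)/R.
Let x = V_GS − 1. Then 137 x² + x − 8.97 = 0, giving x = 0.252 V (positive root), so V_GS = 1.25 V.
I_D = (V_DD − V_GS)/R = (9.97 − 1.25) / 46.1 = 0.189 mA.

I_D = 0.189 mA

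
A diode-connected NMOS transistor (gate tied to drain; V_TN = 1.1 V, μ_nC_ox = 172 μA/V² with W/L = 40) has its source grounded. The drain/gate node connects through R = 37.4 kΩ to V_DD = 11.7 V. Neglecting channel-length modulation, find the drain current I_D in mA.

I_D = 0.276 mA

With gate tied to drain, V_GS = V_DS ≥ V_GS − V_TN, so the device is in saturation.
k_n = μ_nC_ox · (W/L) = 6.88 mA/V².
KCL at the drain: ½ k_n (V_GS − V_TN)² = (V_DD − V_GS)/R.
Let x = V_GS − 1.1. Then 129 x² + x − 10.6 = 0, giving x = 0.283 V (positive root), so V_GS = 1.38 V.
I_D = (V_DD − V_GS)/R = (11.7 − 1.38) / 37.4 = 0.276 mA.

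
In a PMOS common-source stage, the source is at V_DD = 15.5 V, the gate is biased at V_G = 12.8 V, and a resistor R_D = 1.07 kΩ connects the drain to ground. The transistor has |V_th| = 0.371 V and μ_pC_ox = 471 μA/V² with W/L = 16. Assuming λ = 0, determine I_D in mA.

I_D = 13.6 mA

V_SG = V_DD − V_G = 15.5 − 12.8 = 2.7 V, so V_ov = 2.7 − 0.371 = 2.33 V.
k_p = μ_pC_ox · (W/L) = 7.536 mA/V².
Assume saturation: I_D = ½ k_p V_ov² = 0.5 × 7.536 × 2.33² = 20.4 mA, giving V_SD = V_DD − I_D R_D = 15.5 − 20.4 × 1.07 = -6.37 V.
But -6.37 V < V_ov = 2.33 V, so the device is actually in triode.
In triode I_D = k_p[V_ov V_SD − ½ V_SD²] and I_D = (V_DD − V_SD)/R_D. Equating: 4.03 V_SD² − 19.78 V_SD + 15.5 = 0, giving V_SD = 0.979 V (the root below V_ov).
I_D = (15.5 − 0.979) / 1.07 = 13.6 mA.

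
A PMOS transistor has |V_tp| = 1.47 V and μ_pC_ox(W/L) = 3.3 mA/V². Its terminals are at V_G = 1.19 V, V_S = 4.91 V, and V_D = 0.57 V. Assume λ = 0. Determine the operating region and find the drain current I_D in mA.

Saturation; I_D = 8.35 mA

V_SG = V_S − V_G = 4.91 − 1.19 = 3.72 V; V_SD = V_S − V_D = 4.91 − 0.57 = 4.34 V.
V_ov = V_SG − |V_tp| = 3.72 − 1.47 = 2.25 V.
Since V_SD = 4.34 V ≥ V_ov = 2.25 V, the device is in saturation.
I_D = ½ k_p V_ov² = 0.5 × 3.3 × 2.25² = 8.35 mA.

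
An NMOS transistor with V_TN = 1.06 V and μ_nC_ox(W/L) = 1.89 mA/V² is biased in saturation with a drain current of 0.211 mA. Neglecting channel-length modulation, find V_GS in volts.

In saturation I_D = ½ k_n (V_GS − V_TN)², so V_GS − V_TN = √(2 I_D / k_n) = √(2 × 0.211 / 1.89) = 0.473 V.
V_GS = 1.06 + 0.473 = 1.53 V.

V_GS = 1.53 V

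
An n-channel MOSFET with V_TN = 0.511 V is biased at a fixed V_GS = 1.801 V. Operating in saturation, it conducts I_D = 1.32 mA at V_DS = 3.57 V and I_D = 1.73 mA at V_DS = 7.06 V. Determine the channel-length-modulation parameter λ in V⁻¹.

With V_GS fixed, I_D ∝ (1 + λ V_DS) in saturation, so I_D2/I_D1 = (1 + λ V_DS2)/(1 + λ V_DS1).
1.73/1.32 = 1.311 = (1 + 7.06 λ)/(1 + 3.57 λ).
Solving: λ (I_D1 V_DS2 − I_D2 V_DS1) = I_D2 − I_D1, so λ = (1.73 − 1.32) / (1.32 × 7.06 − 1.73 × 3.57) = 0.41 / 3.14 = 0.13 V⁻¹.

λ = 0.130 V⁻¹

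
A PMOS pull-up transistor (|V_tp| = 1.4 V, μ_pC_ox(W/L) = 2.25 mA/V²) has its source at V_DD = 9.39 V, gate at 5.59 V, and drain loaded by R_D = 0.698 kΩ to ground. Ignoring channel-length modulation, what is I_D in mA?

V_SG = V_DD − V_G = 9.39 − 5.59 = 3.8 V, so V_ov = 3.8 − 1.4 = 2.4 V.
Assume saturation: I_D = ½ k_p V_ov² = 0.5 × 2.25 × 2.4² = 6.48 mA, giving V_SD = V_DD − I_D R_D = 9.39 − 6.48 × 0.698 = 4.87 V.
V_SD = 4.87 V ≥ V_ov = 2.4 V, confirming saturation.

I_D = 6.48 mA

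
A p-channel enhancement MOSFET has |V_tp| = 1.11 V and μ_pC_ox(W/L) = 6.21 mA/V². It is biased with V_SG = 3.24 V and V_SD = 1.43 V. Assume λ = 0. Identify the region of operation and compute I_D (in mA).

Triode; I_D = 12.6 mA

V_ov = V_SG − |V_tp| = 3.24 − 1.11 = 2.13 V.
Since V_SD = 1.43 V < V_ov = 2.13 V, the device is in the triode region.
I_D = k_p [V_ov · V_SD − ½ V_SD²] = 6.21 × [2.13 × 1.43 − 0.5 × 1.43²] = 12.6 mA.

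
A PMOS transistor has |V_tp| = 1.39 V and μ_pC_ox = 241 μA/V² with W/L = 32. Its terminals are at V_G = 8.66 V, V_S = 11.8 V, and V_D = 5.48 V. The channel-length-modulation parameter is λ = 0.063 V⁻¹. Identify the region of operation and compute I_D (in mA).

V_SG = V_S − V_G = 11.8 − 8.66 = 3.14 V; V_SD = V_S − V_D = 11.8 − 5.48 = 6.32 V.
k_p = μ_pC_ox · (W/L) = 7.712 mA/V².
V_ov = V_SG − |V_tp| = 3.14 − 1.39 = 1.75 V.
Since V_SD = 6.32 V ≥ V_ov = 1.75 V, the device is in saturation.
I_D = ½ k_p V_ov² (1 + λ V_SD) = 0.5 × 7.712 × 1.75² × (1 + 0.063 × 6.32) = 16.5 mA.

Saturation; I_D = 16.5 mA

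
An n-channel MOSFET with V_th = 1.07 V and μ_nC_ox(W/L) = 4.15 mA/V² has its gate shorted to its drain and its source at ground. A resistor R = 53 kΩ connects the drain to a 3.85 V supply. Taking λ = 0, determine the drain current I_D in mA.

I_D = 0.0495 mA

With gate tied to drain, V_GS = V_DS ≥ V_GS − V_th, so the device is in saturation.
KCL at the drain: ½ k_n (V_GS − V_th)² = (V_DD − V_GS)/R.
Let x = V_GS − 1.07. Then 110 x² + x − 2.78 = 0, giving x = 0.155 V (positive root), so V_GS = 1.22 V.
I_D = (V_DD − V_GS)/R = (3.85 − 1.22) / 53 = 0.0495 mA.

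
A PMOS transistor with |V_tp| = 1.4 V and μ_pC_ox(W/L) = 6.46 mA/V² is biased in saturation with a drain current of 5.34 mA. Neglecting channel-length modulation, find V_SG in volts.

In saturation I_D = ½ k_p (V_SG − |V_tp|)², so V_SG − |V_tp| = √(2 I_D / k_p) = √(2 × 5.34 / 6.46) = 1.29 V.
V_SG = 1.4 + 1.29 = 2.69 V.

V_SG = 2.69 V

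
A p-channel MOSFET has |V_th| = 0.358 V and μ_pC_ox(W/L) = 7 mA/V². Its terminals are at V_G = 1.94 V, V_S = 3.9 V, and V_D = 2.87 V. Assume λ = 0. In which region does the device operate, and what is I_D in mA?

Triode; I_D = 7.84 mA

V_SG = V_S − V_G = 3.9 − 1.94 = 1.96 V; V_SD = V_S − V_D = 3.9 − 2.87 = 1.03 V.
V_ov = V_SG − |V_th| = 1.96 − 0.358 = 1.6 V.
Since V_SD = 1.03 V < V_ov = 1.6 V, the device is in the triode region.
I_D = k_p [V_ov · V_SD − ½ V_SD²] = 7 × [1.6 × 1.03 − 0.5 × 1.03²] = 7.84 mA.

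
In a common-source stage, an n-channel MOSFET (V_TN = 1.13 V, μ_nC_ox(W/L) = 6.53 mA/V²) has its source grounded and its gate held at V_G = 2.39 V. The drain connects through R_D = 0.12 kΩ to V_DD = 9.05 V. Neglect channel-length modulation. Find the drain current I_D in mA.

I_D = 5.18 mA

V_GS = V_G = 2.39 V, so V_ov = 2.39 − 1.13 = 1.26 V.
Assume saturation: I_D = ½ k_n V_ov² = 0.5 × 6.53 × 1.26² = 5.18 mA, giving V_DS = V_DD − I_D R_D = 9.05 − 5.18 × 0.12 = 8.43 V.
V_DS = 8.43 V ≥ V_ov = 1.26 V, confirming saturation.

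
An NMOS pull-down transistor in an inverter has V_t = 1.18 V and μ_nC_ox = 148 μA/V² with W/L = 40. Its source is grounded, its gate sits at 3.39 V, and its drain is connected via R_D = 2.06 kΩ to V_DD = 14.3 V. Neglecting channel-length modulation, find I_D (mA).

V_GS = V_G = 3.39 V, so V_ov = 3.39 − 1.18 = 2.21 V.
k_n = μ_nC_ox · (W/L) = 5.92 mA/V².
Assume saturation: I_D = ½ k_n V_ov² = 0.5 × 5.92 × 2.21² = 14.5 mA, giving V_DS = V_DD − I_D R_D = 14.3 − 14.5 × 2.06 = -15.5 V.
But -15.5 V < V_ov = 2.21 V, so the device is actually in triode.
In triode I_D = k_n[V_ov V_DS − ½ V_DS²] and I_D = (V_DD − V_DS)/R_D. Equating: 6.1 V_DS² − 27.95 V_DS + 14.3 = 0, giving V_DS = 0.587 V (the root below V_ov).
I_D = (14.3 − 0.587) / 2.06 = 6.66 mA.

I_D = 6.66 mA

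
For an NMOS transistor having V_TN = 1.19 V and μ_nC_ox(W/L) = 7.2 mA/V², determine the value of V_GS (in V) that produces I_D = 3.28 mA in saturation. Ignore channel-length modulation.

In saturation I_D = ½ k_n (V_GS − V_TN)², so V_GS − V_TN = √(2 I_D / k_n) = √(2 × 3.28 / 7.2) = 0.955 V.
V_GS = 1.19 + 0.955 = 2.14 V.

V_GS = 2.14 V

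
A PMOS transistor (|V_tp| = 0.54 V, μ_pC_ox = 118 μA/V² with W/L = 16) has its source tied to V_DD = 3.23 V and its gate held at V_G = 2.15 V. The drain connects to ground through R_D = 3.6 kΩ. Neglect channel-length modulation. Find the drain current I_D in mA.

V_SG = V_DD − V_G = 3.23 − 2.15 = 1.08 V, so V_ov = 1.08 − 0.54 = 0.54 V.
k_p = μ_pC_ox · (W/L) = 1.888 mA/V².
Assume saturation: I_D = ½ k_p V_ov² = 0.5 × 1.888 × 0.54² = 0.275 mA, giving V_SD = V_DD − I_D R_D = 3.23 − 0.275 × 3.6 = 2.24 V.
V_SD = 2.24 V ≥ V_ov = 0.54 V, confirming saturation.

I_D = 0.275 mA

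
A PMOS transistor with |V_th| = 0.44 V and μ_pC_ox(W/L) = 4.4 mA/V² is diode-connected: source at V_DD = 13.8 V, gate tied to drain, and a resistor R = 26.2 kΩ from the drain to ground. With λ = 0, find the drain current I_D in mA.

With gate tied to drain, V_SG = V_SD ≥ V_SG − |V_th|, so the device is in saturation.
KCL at the drain: ½ k_p (V_SG − |V_th|)² = (V_DD − V_SG)/R.
Let x = V_SG − 0.44. Then 57.6 x² + x − 13.36 = 0, giving x = 0.473 V (positive root), so V_SG = 0.913 V.
I_D = (V_DD − V_SG)/R = (13.8 − 0.913) / 26.2 = 0.492 mA.

I_D = 0.492 mA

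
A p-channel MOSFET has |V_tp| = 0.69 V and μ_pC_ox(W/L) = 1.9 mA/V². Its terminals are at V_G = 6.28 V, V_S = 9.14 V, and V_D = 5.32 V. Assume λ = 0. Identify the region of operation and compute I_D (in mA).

Saturation; I_D = 4.47 mA

V_SG = V_S − V_G = 9.14 − 6.28 = 2.86 V; V_SD = V_S − V_D = 9.14 − 5.32 = 3.82 V.
V_ov = V_SG − |V_tp| = 2.86 − 0.69 = 2.17 V.
Since V_SD = 3.82 V ≥ V_ov = 2.17 V, the device is in saturation.
I_D = ½ k_p V_ov² = 0.5 × 1.9 × 2.17² = 4.47 mA.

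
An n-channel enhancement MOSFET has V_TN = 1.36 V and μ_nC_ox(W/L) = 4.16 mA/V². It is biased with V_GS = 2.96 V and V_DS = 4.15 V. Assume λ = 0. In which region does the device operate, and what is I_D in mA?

V_ov = V_GS − V_TN = 2.96 − 1.36 = 1.6 V.
Since V_DS = 4.15 V ≥ V_ov = 1.6 V, the device is in saturation.
I_D = ½ k_n V_ov² = 0.5 × 4.16 × 1.6² = 5.32 mA.

Saturation; I_D = 5.32 mA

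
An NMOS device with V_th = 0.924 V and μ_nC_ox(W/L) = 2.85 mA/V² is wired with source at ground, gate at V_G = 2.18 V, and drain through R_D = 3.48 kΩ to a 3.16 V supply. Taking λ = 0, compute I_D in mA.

I_D = 0.833 mA

V_GS = V_G = 2.18 V, so V_ov = 2.18 − 0.924 = 1.26 V.
Assume saturation: I_D = ½ k_n V_ov² = 0.5 × 2.85 × 1.26² = 2.25 mA, giving V_DS = V_DD − I_D R_D = 3.16 − 2.25 × 3.48 = -4.66 V.
But -4.66 V < V_ov = 1.26 V, so the device is actually in triode.
In triode I_D = k_n[V_ov V_DS − ½ V_DS²] and I_D = (V_DD − V_DS)/R_D. Equating: 4.96 V_DS² − 13.46 V_DS + 3.16 = 0, giving V_DS = 0.26 V (the root below V_ov).
I_D = (3.16 − 0.26) / 3.48 = 0.833 mA.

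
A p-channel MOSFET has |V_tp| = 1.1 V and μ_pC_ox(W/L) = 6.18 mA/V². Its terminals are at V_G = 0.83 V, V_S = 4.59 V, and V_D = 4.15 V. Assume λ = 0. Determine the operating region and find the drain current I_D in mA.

Triode; I_D = 6.63 mA

V_SG = V_S − V_G = 4.59 − 0.83 = 3.76 V; V_SD = V_S − V_D = 4.59 − 4.15 = 0.44 V.
V_ov = V_SG − |V_tp| = 3.76 − 1.1 = 2.66 V.
Since V_SD = 0.44 V < V_ov = 2.66 V, the device is in the triode region.
I_D = k_p [V_ov · V_SD − ½ V_SD²] = 6.18 × [2.66 × 0.44 − 0.5 × 0.44²] = 6.63 mA.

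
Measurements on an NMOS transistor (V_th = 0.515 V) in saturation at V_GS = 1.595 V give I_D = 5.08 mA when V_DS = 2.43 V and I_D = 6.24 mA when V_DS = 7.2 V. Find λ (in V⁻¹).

With V_GS fixed, I_D ∝ (1 + λ V_DS) in saturation, so I_D2/I_D1 = (1 + λ V_DS2)/(1 + λ V_DS1).
6.24/5.08 = 1.228 = (1 + 7.2 λ)/(1 + 2.43 λ).
Solving: λ (I_D1 V_DS2 − I_D2 V_DS1) = I_D2 − I_D1, so λ = (6.24 − 5.08) / (5.08 × 7.2 − 6.24 × 2.43) = 1.16 / 21.4 = 0.0542 V⁻¹.

λ = 0.0542 V⁻¹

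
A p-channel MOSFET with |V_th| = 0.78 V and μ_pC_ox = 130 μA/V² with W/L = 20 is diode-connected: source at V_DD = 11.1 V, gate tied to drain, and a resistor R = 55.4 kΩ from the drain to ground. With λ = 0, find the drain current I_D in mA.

With gate tied to drain, V_SG = V_SD ≥ V_SG − |V_th|, so the device is in saturation.
k_p = μ_pC_ox · (W/L) = 2.6 mA/V².
KCL at the drain: ½ k_p (V_SG − |V_th|)² = (V_DD − V_SG)/R.
Let x = V_SG − 0.78. Then 72 x² + x − 10.32 = 0, giving x = 0.372 V (positive root), so V_SG = 1.15 V.
I_D = (V_DD − V_SG)/R = (11.1 − 1.15) / 55.4 = 0.18 mA.

I_D = 0.180 mA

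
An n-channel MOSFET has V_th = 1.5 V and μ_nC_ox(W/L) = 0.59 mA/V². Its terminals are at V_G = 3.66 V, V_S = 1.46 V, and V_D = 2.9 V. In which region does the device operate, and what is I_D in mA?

V_GS = V_G − V_S = 3.66 − 1.46 = 2.2 V; V_DS = V_D − V_S = 2.9 − 1.46 = 1.44 V.
V_ov = V_GS − V_th = 2.2 − 1.5 = 0.7 V.
Since V_DS = 1.44 V ≥ V_ov = 0.7 V, the device is in saturation.
I_D = ½ k_n V_ov² = 0.5 × 0.59 × 0.7² = 0.145 mA.

Saturation; I_D = 0.145 mA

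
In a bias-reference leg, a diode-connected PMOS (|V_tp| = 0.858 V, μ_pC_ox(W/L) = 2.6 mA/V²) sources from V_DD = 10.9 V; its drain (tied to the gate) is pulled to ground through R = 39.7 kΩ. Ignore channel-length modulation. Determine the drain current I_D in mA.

With gate tied to drain, V_SG = V_SD ≥ V_SG − |V_tp|, so the device is in saturation.
KCL at the drain: ½ k_p (V_SG − |V_tp|)² = (V_DD − V_SG)/R.
Let x = V_SG − 0.858. Then 51.6 x² + x − 10.04 = 0, giving x = 0.432 V (positive root), so V_SG = 1.29 V.
I_D = (V_DD − V_SG)/R = (10.9 − 1.29) / 39.7 = 0.242 mA.

I_D = 0.242 mA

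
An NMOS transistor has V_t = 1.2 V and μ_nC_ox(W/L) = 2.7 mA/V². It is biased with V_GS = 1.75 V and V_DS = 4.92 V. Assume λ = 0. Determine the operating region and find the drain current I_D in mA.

V_ov = V_GS − V_t = 1.75 − 1.2 = 0.55 V.
Since V_DS = 4.92 V ≥ V_ov = 0.55 V, the device is in saturation.
I_D = ½ k_n V_ov² = 0.5 × 2.7 × 0.55² = 0.408 mA.

Saturation; I_D = 0.408 mA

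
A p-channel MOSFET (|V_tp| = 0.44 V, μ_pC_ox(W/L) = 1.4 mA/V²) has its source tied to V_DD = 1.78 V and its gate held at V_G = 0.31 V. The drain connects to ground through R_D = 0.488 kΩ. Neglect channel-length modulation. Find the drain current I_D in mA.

I_D = 0.743 mA

V_SG = V_DD − V_G = 1.78 − 0.31 = 1.47 V, so V_ov = 1.47 − 0.44 = 1.03 V.
Assume saturation: I_D = ½ k_p V_ov² = 0.5 × 1.4 × 1.03² = 0.743 mA, giving V_SD = V_DD − I_D R_D = 1.78 − 0.743 × 0.488 = 1.42 V.
V_SD = 1.42 V ≥ V_ov = 1.03 V, confirming saturation.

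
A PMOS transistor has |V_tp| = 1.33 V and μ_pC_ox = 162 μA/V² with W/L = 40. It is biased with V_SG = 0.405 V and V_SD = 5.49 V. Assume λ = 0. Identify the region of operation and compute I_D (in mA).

Cutoff; I_D = 0 mA

V_SG = 0.405 V < |V_tp| = 1.33 V, so the transistor is in cutoff.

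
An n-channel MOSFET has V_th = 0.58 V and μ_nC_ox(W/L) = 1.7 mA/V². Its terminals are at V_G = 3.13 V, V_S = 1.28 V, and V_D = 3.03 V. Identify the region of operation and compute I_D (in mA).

V_GS = V_G − V_S = 3.13 − 1.28 = 1.85 V; V_DS = V_D − V_S = 3.03 − 1.28 = 1.75 V.
V_ov = V_GS − V_th = 1.85 − 0.58 = 1.27 V.
Since V_DS = 1.75 V ≥ V_ov = 1.27 V, the device is in saturation.
I_D = ½ k_n V_ov² = 0.5 × 1.7 × 1.27² = 1.37 mA.

Saturation; I_D = 1.37 mA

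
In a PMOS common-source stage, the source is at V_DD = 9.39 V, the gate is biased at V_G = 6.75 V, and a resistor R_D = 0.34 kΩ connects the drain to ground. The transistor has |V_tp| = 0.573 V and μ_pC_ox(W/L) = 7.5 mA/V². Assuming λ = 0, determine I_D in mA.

V_SG = V_DD − V_G = 9.39 − 6.75 = 2.64 V, so V_ov = 2.64 − 0.573 = 2.07 V.
Assume saturation: I_D = ½ k_p V_ov² = 0.5 × 7.5 × 2.07² = 16 mA, giving V_SD = V_DD − I_D R_D = 9.39 − 16 × 0.34 = 3.94 V.
V_SD = 3.94 V ≥ V_ov = 2.07 V, confirming saturation.

I_D = 16.0 mA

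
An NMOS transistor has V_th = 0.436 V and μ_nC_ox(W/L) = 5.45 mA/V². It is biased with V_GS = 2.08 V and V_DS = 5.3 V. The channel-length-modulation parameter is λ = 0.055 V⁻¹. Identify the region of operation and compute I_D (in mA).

V_ov = V_GS − V_th = 2.08 − 0.436 = 1.64 V.
Since V_DS = 5.3 V ≥ V_ov = 1.64 V, the device is in saturation.
I_D = ½ k_n V_ov² (1 + λ V_DS) = 0.5 × 5.45 × 1.64² × (1 + 0.055 × 5.3) = 9.51 mA.

Saturation; I_D = 9.51 mA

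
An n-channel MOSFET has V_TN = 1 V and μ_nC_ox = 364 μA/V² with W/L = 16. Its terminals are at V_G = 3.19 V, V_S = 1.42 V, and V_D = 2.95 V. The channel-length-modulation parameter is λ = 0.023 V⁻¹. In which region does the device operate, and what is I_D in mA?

Saturation; I_D = 1.79 mA

V_GS = V_G − V_S = 3.19 − 1.42 = 1.77 V; V_DS = V_D − V_S = 2.95 − 1.42 = 1.53 V.
k_n = μ_nC_ox · (W/L) = 5.824 mA/V².
V_ov = V_GS − V_TN = 1.77 − 1 = 0.77 V.
Since V_DS = 1.53 V ≥ V_ov = 0.77 V, the device is in saturation.
I_D = ½ k_n V_ov² (1 + λ V_DS) = 0.5 × 5.824 × 0.77² × (1 + 0.023 × 1.53) = 1.79 mA.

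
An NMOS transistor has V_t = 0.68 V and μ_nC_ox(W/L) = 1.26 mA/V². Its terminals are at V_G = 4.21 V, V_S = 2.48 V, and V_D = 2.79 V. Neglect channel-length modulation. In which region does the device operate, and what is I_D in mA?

V_GS = V_G − V_S = 4.21 − 2.48 = 1.73 V; V_DS = V_D − V_S = 2.79 − 2.48 = 0.31 V.
V_ov = V_GS − V_t = 1.73 − 0.68 = 1.05 V.
Since V_DS = 0.31 V < V_ov = 1.05 V, the device is in the triode region.
I_D = k_n [V_ov · V_DS − ½ V_DS²] = 1.26 × [1.05 × 0.31 − 0.5 × 0.31²] = 0.35 mA.

Triode; I_D = 0.350 mA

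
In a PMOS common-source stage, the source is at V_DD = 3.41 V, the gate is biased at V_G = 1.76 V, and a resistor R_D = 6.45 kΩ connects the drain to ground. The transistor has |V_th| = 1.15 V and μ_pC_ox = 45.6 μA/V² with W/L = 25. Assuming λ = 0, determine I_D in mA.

I_D = 0.143 mA

V_SG = V_DD − V_G = 3.41 − 1.76 = 1.65 V, so V_ov = 1.65 − 1.15 = 0.5 V.
k_p = μ_pC_ox · (W/L) = 1.14 mA/V².
Assume saturation: I_D = ½ k_p V_ov² = 0.5 × 1.14 × 0.5² = 0.143 mA, giving V_SD = V_DD − I_D R_D = 3.41 − 0.143 × 6.45 = 2.49 V.
V_SD = 2.49 V ≥ V_ov = 0.5 V, confirming saturation.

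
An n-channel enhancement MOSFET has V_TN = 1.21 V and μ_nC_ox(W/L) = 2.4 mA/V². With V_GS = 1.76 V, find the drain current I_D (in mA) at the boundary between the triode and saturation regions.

I_D = 0.363 mA

At the boundary V_DS = V_ov = V_GS − V_TN = 1.76 − 1.21 = 0.55 V.
I_D = ½ k_n V_ov² = 0.5 × 2.4 × 0.55² = 0.363 mA.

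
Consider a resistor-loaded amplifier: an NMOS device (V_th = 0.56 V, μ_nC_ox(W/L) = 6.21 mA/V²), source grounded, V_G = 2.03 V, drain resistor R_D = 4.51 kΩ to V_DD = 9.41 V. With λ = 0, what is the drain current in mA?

V_GS = V_G = 2.03 V, so V_ov = 2.03 − 0.56 = 1.47 V.
Assume saturation: I_D = ½ k_n V_ov² = 0.5 × 6.21 × 1.47² = 6.71 mA, giving V_DS = V_DD − I_D R_D = 9.41 − 6.71 × 4.51 = -20.9 V.
But -20.9 V < V_ov = 1.47 V, so the device is actually in triode.
In triode I_D = k_n[V_ov V_DS − ½ V_DS²] and I_D = (V_DD − V_DS)/R_D. Equating: 14 V_DS² − 42.17 V_DS + 9.41 = 0, giving V_DS = 0.243 V (the root below V_ov).
I_D = (9.41 − 0.243) / 4.51 = 2.03 mA.

I_D = 2.03 mA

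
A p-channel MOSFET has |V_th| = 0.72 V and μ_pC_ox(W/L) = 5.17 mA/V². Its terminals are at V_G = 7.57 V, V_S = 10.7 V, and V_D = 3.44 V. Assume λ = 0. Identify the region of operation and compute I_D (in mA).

Saturation; I_D = 15.0 mA

V_SG = V_S − V_G = 10.7 − 7.57 = 3.13 V; V_SD = V_S − V_D = 10.7 − 3.44 = 7.26 V.
V_ov = V_SG − |V_th| = 3.13 − 0.72 = 2.41 V.
Since V_SD = 7.26 V ≥ V_ov = 2.41 V, the device is in saturation.
I_D = ½ k_p V_ov² = 0.5 × 5.17 × 2.41² = 15 mA.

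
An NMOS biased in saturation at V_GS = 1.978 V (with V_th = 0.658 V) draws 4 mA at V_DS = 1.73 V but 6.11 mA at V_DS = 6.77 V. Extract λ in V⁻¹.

With V_GS fixed, I_D ∝ (1 + λ V_DS) in saturation, so I_D2/I_D1 = (1 + λ V_DS2)/(1 + λ V_DS1).
6.11/4 = 1.528 = (1 + 6.77 λ)/(1 + 1.73 λ).
Solving: λ (I_D1 V_DS2 − I_D2 V_DS1) = I_D2 − I_D1, so λ = (6.11 − 4) / (4 × 6.77 − 6.11 × 1.73) = 2.11 / 16.5 = 0.128 V⁻¹.

λ = 0.128 V⁻¹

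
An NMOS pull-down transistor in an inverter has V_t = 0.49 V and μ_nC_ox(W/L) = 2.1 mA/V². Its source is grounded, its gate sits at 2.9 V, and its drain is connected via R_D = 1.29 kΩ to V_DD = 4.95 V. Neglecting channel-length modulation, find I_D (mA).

I_D = 3.25 mA

V_GS = V_G = 2.9 V, so V_ov = 2.9 − 0.49 = 2.41 V.
Assume saturation: I_D = ½ k_n V_ov² = 0.5 × 2.1 × 2.41² = 6.1 mA, giving V_DS = V_DD − I_D R_D = 4.95 − 6.1 × 1.29 = -2.92 V.
But -2.92 V < V_ov = 2.41 V, so the device is actually in triode.
In triode I_D = k_n[V_ov V_DS − ½ V_DS²] and I_D = (V_DD − V_DS)/R_D. Equating: 1.35 V_DS² − 7.529 V_DS + 4.95 = 0, giving V_DS = 0.762 V (the root below V_ov).
I_D = (4.95 − 0.762) / 1.29 = 3.25 mA.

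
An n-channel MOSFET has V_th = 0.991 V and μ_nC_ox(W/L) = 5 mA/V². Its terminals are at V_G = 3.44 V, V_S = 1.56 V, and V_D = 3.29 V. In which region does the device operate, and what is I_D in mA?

V_GS = V_G − V_S = 3.44 − 1.56 = 1.88 V; V_DS = V_D − V_S = 3.29 − 1.56 = 1.73 V.
V_ov = V_GS − V_th = 1.88 − 0.991 = 0.889 V.
Since V_DS = 1.73 V ≥ V_ov = 0.889 V, the device is in saturation.
I_D = ½ k_n V_ov² = 0.5 × 5 × 0.889² = 1.98 mA.

Saturation; I_D = 1.98 mA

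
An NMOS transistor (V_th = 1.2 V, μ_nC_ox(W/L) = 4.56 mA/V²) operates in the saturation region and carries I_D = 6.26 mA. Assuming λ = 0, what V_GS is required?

V_GS = 2.86 V

In saturation I_D = ½ k_n (V_GS − V_th)², so V_GS − V_th = √(2 I_D / k_n) = √(2 × 6.26 / 4.56) = 1.66 V.
V_GS = 1.2 + 1.66 = 2.86 V.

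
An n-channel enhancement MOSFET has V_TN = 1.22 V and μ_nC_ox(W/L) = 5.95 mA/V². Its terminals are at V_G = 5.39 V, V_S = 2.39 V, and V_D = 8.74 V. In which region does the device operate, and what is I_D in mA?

Saturation; I_D = 9.43 mA

V_GS = V_G − V_S = 5.39 − 2.39 = 3 V; V_DS = V_D − V_S = 8.74 − 2.39 = 6.35 V.
V_ov = V_GS − V_TN = 3 − 1.22 = 1.78 V.
Since V_DS = 6.35 V ≥ V_ov = 1.78 V, the device is in saturation.
I_D = ½ k_n V_ov² = 0.5 × 5.95 × 1.78² = 9.43 mA.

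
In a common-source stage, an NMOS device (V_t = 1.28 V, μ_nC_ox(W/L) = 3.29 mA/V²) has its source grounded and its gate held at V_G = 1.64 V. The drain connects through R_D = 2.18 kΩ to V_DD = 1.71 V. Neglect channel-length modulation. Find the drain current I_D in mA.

V_GS = V_G = 1.64 V, so V_ov = 1.64 − 1.28 = 0.36 V.
Assume saturation: I_D = ½ k_n V_ov² = 0.5 × 3.29 × 0.36² = 0.213 mA, giving V_DS = V_DD − I_D R_D = 1.71 − 0.213 × 2.18 = 1.25 V.
V_DS = 1.25 V ≥ V_ov = 0.36 V, confirming saturation.

I_D = 0.213 mA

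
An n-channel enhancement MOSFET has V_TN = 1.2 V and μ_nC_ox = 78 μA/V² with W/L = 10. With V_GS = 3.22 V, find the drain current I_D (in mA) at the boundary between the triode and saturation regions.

I_D = 1.59 mA

At the boundary V_DS = V_ov = V_GS − V_TN = 3.22 − 1.2 = 2.02 V.
k_n = μ_nC_ox · (W/L) = 0.78 mA/V².
I_D = ½ k_n V_ov² = 0.5 × 0.78 × 2.02² = 1.59 mA.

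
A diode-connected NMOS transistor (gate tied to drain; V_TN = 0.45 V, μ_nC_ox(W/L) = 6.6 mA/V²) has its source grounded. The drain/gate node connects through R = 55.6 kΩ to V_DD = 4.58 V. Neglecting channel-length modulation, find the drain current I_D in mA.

With gate tied to drain, V_GS = V_DS ≥ V_GS − V_TN, so the device is in saturation.
KCL at the drain: ½ k_n (V_GS − V_TN)² = (V_DD − V_GS)/R.
Let x = V_GS − 0.45. Then 183 x² + x − 4.13 = 0, giving x = 0.147 V (positive root), so V_GS = 0.597 V.
I_D = (V_DD − V_GS)/R = (4.58 − 0.597) / 55.6 = 0.0716 mA.

I_D = 0.0716 mA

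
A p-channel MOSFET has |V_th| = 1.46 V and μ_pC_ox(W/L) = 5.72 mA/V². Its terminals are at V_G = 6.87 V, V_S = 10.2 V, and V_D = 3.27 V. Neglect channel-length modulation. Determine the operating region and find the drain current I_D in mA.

Saturation; I_D = 10.0 mA

V_SG = V_S − V_G = 10.2 − 6.87 = 3.33 V; V_SD = V_S − V_D = 10.2 − 3.27 = 6.93 V.
V_ov = V_SG − |V_th| = 3.33 − 1.46 = 1.87 V.
Since V_SD = 6.93 V ≥ V_ov = 1.87 V, the device is in saturation.
I_D = ½ k_p V_ov² = 0.5 × 5.72 × 1.87² = 10 mA.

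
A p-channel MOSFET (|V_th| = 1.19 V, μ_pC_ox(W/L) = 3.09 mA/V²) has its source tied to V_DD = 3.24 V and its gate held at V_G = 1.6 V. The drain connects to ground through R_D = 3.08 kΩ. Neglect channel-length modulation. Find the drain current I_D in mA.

I_D = 0.313 mA

V_SG = V_DD − V_G = 3.24 − 1.6 = 1.64 V, so V_ov = 1.64 − 1.19 = 0.45 V.
Assume saturation: I_D = ½ k_p V_ov² = 0.5 × 3.09 × 0.45² = 0.313 mA, giving V_SD = V_DD − I_D R_D = 3.24 − 0.313 × 3.08 = 2.28 V.
V_SD = 2.28 V ≥ V_ov = 0.45 V, confirming saturation.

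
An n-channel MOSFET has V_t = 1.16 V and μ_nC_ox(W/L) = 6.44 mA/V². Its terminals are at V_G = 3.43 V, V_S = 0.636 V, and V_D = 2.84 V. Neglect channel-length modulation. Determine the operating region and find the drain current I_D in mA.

Saturation; I_D = 8.60 mA

V_GS = V_G − V_S = 3.43 − 0.636 = 2.79 V; V_DS = V_D − V_S = 2.84 − 0.636 = 2.2 V.
V_ov = V_GS − V_t = 2.79 − 1.16 = 1.63 V.
Since V_DS = 2.2 V ≥ V_ov = 1.63 V, the device is in saturation.
I_D = ½ k_n V_ov² = 0.5 × 6.44 × 1.63² = 8.6 mA.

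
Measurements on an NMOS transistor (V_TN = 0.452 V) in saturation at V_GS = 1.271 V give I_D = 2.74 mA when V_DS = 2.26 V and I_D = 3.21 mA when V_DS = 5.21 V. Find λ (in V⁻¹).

With V_GS fixed, I_D ∝ (1 + λ V_DS) in saturation, so I_D2/I_D1 = (1 + λ V_DS2)/(1 + λ V_DS1).
3.21/2.74 = 1.172 = (1 + 5.21 λ)/(1 + 2.26 λ).
Solving: λ (I_D1 V_DS2 − I_D2 V_DS1) = I_D2 − I_D1, so λ = (3.21 − 2.74) / (2.74 × 5.21 − 3.21 × 2.26) = 0.47 / 7.02 = 0.0669 V⁻¹.

λ = 0.0669 V⁻¹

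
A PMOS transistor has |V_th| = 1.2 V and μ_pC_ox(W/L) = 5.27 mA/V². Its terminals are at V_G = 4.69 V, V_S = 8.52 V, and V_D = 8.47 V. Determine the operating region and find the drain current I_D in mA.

Triode; I_D = 0.686 mA

V_SG = V_S − V_G = 8.52 − 4.69 = 3.83 V; V_SD = V_S − V_D = 8.52 − 8.47 = 0.05 V.
V_ov = V_SG − |V_th| = 3.83 − 1.2 = 2.63 V.
Since V_SD = 0.05 V < V_ov = 2.63 V, the device is in the triode region.
I_D = k_p [V_ov · V_SD − ½ V_SD²] = 5.27 × [2.63 × 0.05 − 0.5 × 0.05²] = 0.686 mA.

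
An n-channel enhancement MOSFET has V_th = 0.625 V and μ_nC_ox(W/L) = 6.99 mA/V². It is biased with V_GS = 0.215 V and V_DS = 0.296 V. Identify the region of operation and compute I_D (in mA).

Cutoff; I_D = 0 mA

V_GS = 0.215 V < V_th = 0.625 V, so the transistor is in cutoff.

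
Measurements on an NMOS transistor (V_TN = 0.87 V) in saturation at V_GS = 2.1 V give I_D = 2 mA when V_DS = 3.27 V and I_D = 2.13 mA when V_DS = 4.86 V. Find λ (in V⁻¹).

λ = 0.0472 V⁻¹

With V_GS fixed, I_D ∝ (1 + λ V_DS) in saturation, so I_D2/I_D1 = (1 + λ V_DS2)/(1 + λ V_DS1).
2.13/2 = 1.065 = (1 + 4.86 λ)/(1 + 3.27 λ).
Solving: λ (I_D1 V_DS2 − I_D2 V_DS1) = I_D2 − I_D1, so λ = (2.13 − 2) / (2 × 4.86 − 2.13 × 3.27) = 0.13 / 2.75 = 0.0472 V⁻¹.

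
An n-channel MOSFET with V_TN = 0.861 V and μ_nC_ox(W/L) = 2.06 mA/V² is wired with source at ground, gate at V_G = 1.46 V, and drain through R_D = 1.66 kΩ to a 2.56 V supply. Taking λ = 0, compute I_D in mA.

I_D = 0.370 mA

V_GS = V_G = 1.46 V, so V_ov = 1.46 − 0.861 = 0.599 V.
Assume saturation: I_D = ½ k_n V_ov² = 0.5 × 2.06 × 0.599² = 0.37 mA, giving V_DS = V_DD − I_D R_D = 2.56 − 0.37 × 1.66 = 1.95 V.
V_DS = 1.95 V ≥ V_ov = 0.599 V, confirming saturation.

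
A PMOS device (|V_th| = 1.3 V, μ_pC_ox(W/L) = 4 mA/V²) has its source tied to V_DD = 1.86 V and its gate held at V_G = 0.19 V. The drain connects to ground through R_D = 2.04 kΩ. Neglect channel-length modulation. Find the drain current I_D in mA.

I_D = 0.274 mA

V_SG = V_DD − V_G = 1.86 − 0.19 = 1.67 V, so V_ov = 1.67 − 1.3 = 0.37 V.
Assume saturation: I_D = ½ k_p V_ov² = 0.5 × 4 × 0.37² = 0.274 mA, giving V_SD = V_DD − I_D R_D = 1.86 − 0.274 × 2.04 = 1.3 V.
V_SD = 1.3 V ≥ V_ov = 0.37 V, confirming saturation.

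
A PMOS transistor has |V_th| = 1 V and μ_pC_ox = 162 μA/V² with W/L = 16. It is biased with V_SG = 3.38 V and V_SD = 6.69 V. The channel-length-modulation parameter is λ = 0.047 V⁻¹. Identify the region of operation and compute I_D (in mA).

k_p = μ_pC_ox · (W/L) = 2.592 mA/V².
V_ov = V_SG − |V_th| = 3.38 − 1 = 2.38 V.
Since V_SD = 6.69 V ≥ V_ov = 2.38 V, the device is in saturation.
I_D = ½ k_p V_ov² (1 + λ V_SD) = 0.5 × 2.592 × 2.38² × (1 + 0.047 × 6.69) = 9.65 mA.

Saturation; I_D = 9.65 mA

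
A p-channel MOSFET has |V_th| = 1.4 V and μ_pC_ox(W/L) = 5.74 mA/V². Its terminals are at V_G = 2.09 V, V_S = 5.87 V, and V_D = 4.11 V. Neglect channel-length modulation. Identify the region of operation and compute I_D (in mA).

Triode; I_D = 15.2 mA

V_SG = V_S − V_G = 5.87 − 2.09 = 3.78 V; V_SD = V_S − V_D = 5.87 − 4.11 = 1.76 V.
V_ov = V_SG − |V_th| = 3.78 − 1.4 = 2.38 V.
Since V_SD = 1.76 V < V_ov = 2.38 V, the device is in the triode region.
I_D = k_p [V_ov · V_SD − ½ V_SD²] = 5.74 × [2.38 × 1.76 − 0.5 × 1.76²] = 15.2 mA.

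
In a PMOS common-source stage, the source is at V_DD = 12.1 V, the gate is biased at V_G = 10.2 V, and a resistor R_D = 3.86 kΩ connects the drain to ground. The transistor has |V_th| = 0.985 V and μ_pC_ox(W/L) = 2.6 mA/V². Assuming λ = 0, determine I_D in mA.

I_D = 1.09 mA

V_SG = V_DD − V_G = 12.1 − 10.2 = 1.9 V, so V_ov = 1.9 − 0.985 = 0.915 V.
Assume saturation: I_D = ½ k_p V_ov² = 0.5 × 2.6 × 0.915² = 1.09 mA, giving V_SD = V_DD − I_D R_D = 12.1 − 1.09 × 3.86 = 7.9 V.
V_SD = 7.9 V ≥ V_ov = 0.915 V, confirming saturation.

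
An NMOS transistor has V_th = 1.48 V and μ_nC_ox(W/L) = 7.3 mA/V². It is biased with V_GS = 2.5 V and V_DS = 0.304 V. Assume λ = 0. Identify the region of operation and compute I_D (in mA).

V_ov = V_GS − V_th = 2.5 − 1.48 = 1.02 V.
Since V_DS = 0.304 V < V_ov = 1.02 V, the device is in the triode region.
I_D = k_n [V_ov · V_DS − ½ V_DS²] = 7.3 × [1.02 × 0.304 − 0.5 × 0.304²] = 1.93 mA.

Triode; I_D = 1.93 mA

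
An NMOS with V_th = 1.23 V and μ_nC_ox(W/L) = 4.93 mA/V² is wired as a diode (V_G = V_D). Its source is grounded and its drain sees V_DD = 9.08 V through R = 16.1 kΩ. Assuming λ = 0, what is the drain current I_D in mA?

I_D = 0.461 mA

With gate tied to drain, V_GS = V_DS ≥ V_GS − V_th, so the device is in saturation.
KCL at the drain: ½ k_n (V_GS − V_th)² = (V_DD − V_GS)/R.
Let x = V_GS − 1.23. Then 39.7 x² + x − 7.85 = 0, giving x = 0.432 V (positive root), so V_GS = 1.66 V.
I_D = (V_DD − V_GS)/R = (9.08 − 1.66) / 16.1 = 0.461 mA.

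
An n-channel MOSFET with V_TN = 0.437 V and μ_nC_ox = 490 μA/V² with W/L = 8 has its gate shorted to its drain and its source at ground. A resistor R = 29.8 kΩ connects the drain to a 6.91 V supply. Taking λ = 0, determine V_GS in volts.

V_GS = 0.761 V

With gate tied to drain, V_GS = V_DS ≥ V_GS − V_TN, so the device is in saturation.
k_n = μ_nC_ox · (W/L) = 3.92 mA/V².
KCL at the drain: ½ k_n (V_GS − V_TN)² = (V_DD − V_GS)/R.
Let x = V_GS − 0.437. Then 58.4 x² + x − 6.473 = 0, giving x = 0.324 V (positive root), so V_GS = 0.761 V.
I_D = (V_DD − V_GS)/R = (6.91 − 0.761) / 29.8 = 0.206 mA.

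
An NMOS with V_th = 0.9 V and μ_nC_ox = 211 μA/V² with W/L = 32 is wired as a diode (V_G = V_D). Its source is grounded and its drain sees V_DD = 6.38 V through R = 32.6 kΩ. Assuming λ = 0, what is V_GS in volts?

With gate tied to drain, V_GS = V_DS ≥ V_GS − V_th, so the device is in saturation.
k_n = μ_nC_ox · (W/L) = 6.752 mA/V².
KCL at the drain: ½ k_n (V_GS − V_th)² = (V_DD − V_GS)/R.
Let x = V_GS − 0.9. Then 110 x² + x − 5.48 = 0, giving x = 0.219 V (positive root), so V_GS = 1.12 V.
I_D = (V_DD − V_GS)/R = (6.38 − 1.12) / 32.6 = 0.161 mA.

V_GS = 1.12 V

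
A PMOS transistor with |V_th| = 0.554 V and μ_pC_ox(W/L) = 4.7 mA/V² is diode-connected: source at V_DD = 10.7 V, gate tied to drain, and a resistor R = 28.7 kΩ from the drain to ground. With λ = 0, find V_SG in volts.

V_SG = 0.935 V

With gate tied to drain, V_SG = V_SD ≥ V_SG − |V_th|, so the device is in saturation.
KCL at the drain: ½ k_p (V_SG − |V_th|)² = (V_DD − V_SG)/R.
Let x = V_SG − 0.554. Then 67.4 x² + x − 10.15 = 0, giving x = 0.381 V (positive root), so V_SG = 0.935 V.
I_D = (V_DD − V_SG)/R = (10.7 − 0.935) / 28.7 = 0.34 mA.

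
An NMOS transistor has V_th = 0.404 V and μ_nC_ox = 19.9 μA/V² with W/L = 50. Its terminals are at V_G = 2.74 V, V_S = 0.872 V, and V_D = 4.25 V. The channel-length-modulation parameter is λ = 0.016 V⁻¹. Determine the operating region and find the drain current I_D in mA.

Saturation; I_D = 1.12 mA

V_GS = V_G − V_S = 2.74 − 0.872 = 1.87 V; V_DS = V_D − V_S = 4.25 − 0.872 = 3.38 V.
k_n = μ_nC_ox · (W/L) = 0.995 mA/V².
V_ov = V_GS − V_th = 1.87 − 0.404 = 1.46 V.
Since V_DS = 3.38 V ≥ V_ov = 1.46 V, the device is in saturation.
I_D = ½ k_n V_ov² (1 + λ V_DS) = 0.5 × 0.995 × 1.46² × (1 + 0.016 × 3.38) = 1.12 mA.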